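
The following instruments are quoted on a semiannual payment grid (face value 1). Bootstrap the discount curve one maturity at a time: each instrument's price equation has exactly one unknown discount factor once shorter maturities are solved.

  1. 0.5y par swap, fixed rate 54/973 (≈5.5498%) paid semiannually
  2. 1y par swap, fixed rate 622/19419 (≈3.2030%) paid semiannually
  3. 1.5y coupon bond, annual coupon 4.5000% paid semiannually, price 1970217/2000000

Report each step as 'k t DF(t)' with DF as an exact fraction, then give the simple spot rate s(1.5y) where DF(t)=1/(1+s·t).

1 1/2 973/1000
2 1 9689/10000
3 3/2 9207/10000
s(1.5y) = (1/(9207/10000) − 1)/(3/2) = 1586/27621 ≈ 5.7420%

step 1 [0.5y] swap r/2=27/973: DF=(1 − 27/973·(0))/(1+27/973) = 973/1000 ≈ 0.973000
step 2 [1y] swap r/2=311/19419: DF=(1 − 311/19419·(0.973000))/(1+311/19419) = 9689/10000 ≈ 0.968900
step 3 [1.5y] bond c/2=9/400: DF=(1970217/2000000 − 9/400·(0.973000+0.968900))/(1+9/400) = 9207/10000 ≈ 0.920700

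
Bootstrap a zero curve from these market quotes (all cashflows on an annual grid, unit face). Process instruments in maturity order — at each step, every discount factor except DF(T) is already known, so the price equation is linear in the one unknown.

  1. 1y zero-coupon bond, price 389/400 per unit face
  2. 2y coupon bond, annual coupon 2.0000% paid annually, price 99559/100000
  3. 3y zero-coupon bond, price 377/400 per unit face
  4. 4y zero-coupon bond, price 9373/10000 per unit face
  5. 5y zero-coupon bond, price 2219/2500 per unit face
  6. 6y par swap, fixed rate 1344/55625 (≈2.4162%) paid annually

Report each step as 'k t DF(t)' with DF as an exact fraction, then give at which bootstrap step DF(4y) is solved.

1 1 389/400
2 2 957/1000
3 3 377/400
4 4 9373/10000
5 5 2219/2500
6 6 541/625
DF(4y) is solved at step 4

step 1 [1y] zero: DF = P = 389/400 ≈ 0.972500
step 2 [2y] bond c/1=1/50: DF=(99559/100000 − 1/50·(0.972500))/(1+1/50) = 957/1000 ≈ 0.957000
step 3 [3y] zero: DF = P = 377/400 ≈ 0.942500
step 4 [4y] zero: DF = P = 9373/10000 ≈ 0.937300
step 5 [5y] zero: DF = P = 2219/2500 ≈ 0.887600
step 6 [6y] swap r/1=1344/55625: DF=(1 − 1344/55625·(0.972500+0.957000+0.942500+0.937300+0.887600))/(1+1344/55625) = 541/625 ≈ 0.865600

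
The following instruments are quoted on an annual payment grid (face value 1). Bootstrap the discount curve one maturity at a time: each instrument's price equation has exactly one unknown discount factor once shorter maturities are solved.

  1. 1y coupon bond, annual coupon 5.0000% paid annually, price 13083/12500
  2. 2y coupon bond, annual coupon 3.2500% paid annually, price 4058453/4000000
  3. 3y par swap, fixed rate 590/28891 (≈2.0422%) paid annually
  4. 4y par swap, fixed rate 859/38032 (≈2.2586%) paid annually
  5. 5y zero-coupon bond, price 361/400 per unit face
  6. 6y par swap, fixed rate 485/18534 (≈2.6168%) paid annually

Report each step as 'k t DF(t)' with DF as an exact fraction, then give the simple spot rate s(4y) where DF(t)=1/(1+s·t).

step 1 [1y] bond c/1=1/20: DF=(13083/12500 − 1/20·(0))/(1+1/20) = 623/625 ≈ 0.996800
step 2 [2y] bond c/1=13/400: DF=(4058453/4000000 − 13/400·(0.996800))/(1+13/400) = 9513/10000 ≈ 0.951300
step 3 [3y] swap r/1=590/28891: DF=(1 − 590/28891·(0.996800+0.951300))/(1+590/28891) = 941/1000 ≈ 0.941000
step 4 [4y] swap r/1=859/38032: DF=(1 − 859/38032·(0.996800+0.951300+0.941000))/(1+859/38032) = 9141/10000 ≈ 0.914100
step 5 [5y] zero: DF = P = 361/400 ≈ 0.902500
step 6 [6y] swap r/1=485/18534: DF=(1 − 485/18534·(0.996800+0.951300+0.941000+0.914100+0.902500))/(1+485/18534) = 1709/2000 ≈ 0.854500

1 1 623/625
2 2 9513/10000
3 3 941/1000
4 4 9141/10000
5 5 361/400
6 6 1709/2000
s(4y) = (1/(9141/10000) − 1)/(4) = 859/36564 ≈ 2.3493%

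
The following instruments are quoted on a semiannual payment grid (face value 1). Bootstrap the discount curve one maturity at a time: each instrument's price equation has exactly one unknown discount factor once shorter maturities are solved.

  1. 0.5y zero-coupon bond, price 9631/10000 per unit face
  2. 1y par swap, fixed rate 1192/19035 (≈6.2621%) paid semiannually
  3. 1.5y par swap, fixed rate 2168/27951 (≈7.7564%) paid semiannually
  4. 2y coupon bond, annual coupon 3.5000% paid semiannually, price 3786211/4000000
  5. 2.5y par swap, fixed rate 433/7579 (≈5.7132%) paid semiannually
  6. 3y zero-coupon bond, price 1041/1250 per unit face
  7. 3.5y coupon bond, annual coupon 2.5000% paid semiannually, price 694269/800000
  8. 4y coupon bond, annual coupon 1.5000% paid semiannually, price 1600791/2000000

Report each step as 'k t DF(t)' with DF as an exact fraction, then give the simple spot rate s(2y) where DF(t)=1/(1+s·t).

step 1 [0.5y] zero: DF = P = 9631/10000 ≈ 0.963100
step 2 [1y] swap r/2=596/19035: DF=(1 − 596/19035·(0.963100))/(1+596/19035) = 2351/2500 ≈ 0.940400
step 3 [1.5y] swap r/2=1084/27951: DF=(1 − 1084/27951·(0.963100+0.940400))/(1+1084/27951) = 2229/2500 ≈ 0.891600
step 4 [2y] bond c/2=7/400: DF=(3786211/4000000 − 7/400·(0.963100+0.940400+0.891600))/(1+7/400) = 4411/5000 ≈ 0.882200
step 5 [2.5y] swap r/2=433/15158: DF=(1 − 433/15158·(0.963100+0.940400+0.891600+0.882200))/(1+433/15158) = 8701/10000 ≈ 0.870100
step 6 [3y] zero: DF = P = 1041/1250 ≈ 0.832800
step 7 [3.5y] bond c/2=1/80: DF=(694269/800000 − 1/80·(0.963100+0.940400+0.891600+0.882200+0.870100+0.832800))/(1+1/80) = 7907/10000 ≈ 0.790700
step 8 [4y] bond c/2=3/400: DF=(1600791/2000000 − 3/400·(0.963100+0.940400+0.891600+0.882200+0.870100+0.832800+0.790700))/(1+3/400) = 1497/2000 ≈ 0.748500

1 1/2 9631/10000
2 1 2351/2500
3 3/2 2229/2500
4 2 4411/5000
5 5/2 8701/10000
6 3 1041/1250
7 7/2 7907/10000
8 4 1497/2000
s(2y) = (1/(4411/5000) − 1)/(2) = 589/8822 ≈ 6.6765%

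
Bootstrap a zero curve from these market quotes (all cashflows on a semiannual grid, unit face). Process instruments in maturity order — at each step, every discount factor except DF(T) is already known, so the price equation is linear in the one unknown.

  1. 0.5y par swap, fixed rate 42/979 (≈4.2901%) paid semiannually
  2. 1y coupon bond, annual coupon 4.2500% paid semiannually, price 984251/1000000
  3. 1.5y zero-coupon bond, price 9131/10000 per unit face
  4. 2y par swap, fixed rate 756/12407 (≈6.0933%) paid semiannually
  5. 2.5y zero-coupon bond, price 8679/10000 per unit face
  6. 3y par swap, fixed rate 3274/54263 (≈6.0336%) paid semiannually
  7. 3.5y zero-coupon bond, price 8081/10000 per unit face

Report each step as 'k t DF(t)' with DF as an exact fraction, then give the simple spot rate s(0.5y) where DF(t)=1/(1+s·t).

step 1 [0.5y] swap r/2=21/979: DF=(1 − 21/979·(0))/(1+21/979) = 979/1000 ≈ 0.979000
step 2 [1y] bond c/2=17/800: DF=(984251/1000000 − 17/800·(0.979000))/(1+17/800) = 4717/5000 ≈ 0.943400
step 3 [1.5y] zero: DF = P = 9131/10000 ≈ 0.913100
step 4 [2y] swap r/2=378/12407: DF=(1 − 378/12407·(0.979000+0.943400+0.913100))/(1+378/12407) = 4433/5000 ≈ 0.886600
step 5 [2.5y] zero: DF = P = 8679/10000 ≈ 0.867900
step 6 [3y] swap r/2=1637/54263: DF=(1 − 1637/54263·(0.979000+0.943400+0.913100+0.886600+0.867900))/(1+1637/54263) = 8363/10000 ≈ 0.836300
step 7 [3.5y] zero: DF = P = 8081/10000 ≈ 0.808100

1 1/2 979/1000
2 1 4717/5000
3 3/2 9131/10000
4 2 4433/5000
5 5/2 8679/10000
6 3 8363/10000
7 7/2 8081/10000
s(0.5y) = (1/(979/1000) − 1)/(1/2) = 42/979 ≈ 4.2901%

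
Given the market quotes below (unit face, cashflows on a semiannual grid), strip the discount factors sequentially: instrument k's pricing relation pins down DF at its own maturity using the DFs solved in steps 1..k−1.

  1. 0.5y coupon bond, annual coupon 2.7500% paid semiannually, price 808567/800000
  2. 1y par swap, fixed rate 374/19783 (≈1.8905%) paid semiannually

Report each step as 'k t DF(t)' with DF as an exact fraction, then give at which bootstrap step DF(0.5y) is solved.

step 1 [0.5y] bond c/2=11/800: DF=(808567/800000 − 11/800·(0))/(1+11/800) = 997/1000 ≈ 0.997000
step 2 [1y] swap r/2=187/19783: DF=(1 − 187/19783·(0.997000))/(1+187/19783) = 9813/10000 ≈ 0.981300

1 1/2 997/1000
2 1 9813/10000
DF(0.5y) is solved at step 1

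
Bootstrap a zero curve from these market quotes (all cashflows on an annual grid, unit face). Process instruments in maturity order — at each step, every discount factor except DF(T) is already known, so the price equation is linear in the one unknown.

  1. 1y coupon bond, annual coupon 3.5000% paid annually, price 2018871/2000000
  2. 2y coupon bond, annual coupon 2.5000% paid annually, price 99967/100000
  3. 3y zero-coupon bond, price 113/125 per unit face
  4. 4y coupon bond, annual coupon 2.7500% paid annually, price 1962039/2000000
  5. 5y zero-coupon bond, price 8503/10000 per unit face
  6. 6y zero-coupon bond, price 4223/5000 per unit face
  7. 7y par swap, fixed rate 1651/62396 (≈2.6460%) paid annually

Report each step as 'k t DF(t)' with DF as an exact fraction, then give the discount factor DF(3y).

1 1 9753/10000
2 2 1903/2000
3 3 113/125
4 4 879/1000
5 5 8503/10000
6 6 4223/5000
7 7 8349/10000
DF(3y) = 113/125 ≈ 0.904000

step 1 [1y] bond c/1=7/200: DF=(2018871/2000000 − 7/200·(0))/(1+7/200) = 9753/10000 ≈ 0.975300
step 2 [2y] bond c/1=1/40: DF=(99967/100000 − 1/40·(0.975300))/(1+1/40) = 1903/2000 ≈ 0.951500
step 3 [3y] zero: DF = P = 113/125 ≈ 0.904000
step 4 [4y] bond c/1=11/400: DF=(1962039/2000000 − 11/400·(0.975300+0.951500+0.904000))/(1+11/400) = 879/1000 ≈ 0.879000
step 5 [5y] zero: DF = P = 8503/10000 ≈ 0.850300
step 6 [6y] zero: DF = P = 4223/5000 ≈ 0.844600
step 7 [7y] swap r/1=1651/62396: DF=(1 − 1651/62396·(0.975300+0.951500+0.904000+0.879000+0.850300+0.844600))/(1+1651/62396) = 8349/10000 ≈ 0.834900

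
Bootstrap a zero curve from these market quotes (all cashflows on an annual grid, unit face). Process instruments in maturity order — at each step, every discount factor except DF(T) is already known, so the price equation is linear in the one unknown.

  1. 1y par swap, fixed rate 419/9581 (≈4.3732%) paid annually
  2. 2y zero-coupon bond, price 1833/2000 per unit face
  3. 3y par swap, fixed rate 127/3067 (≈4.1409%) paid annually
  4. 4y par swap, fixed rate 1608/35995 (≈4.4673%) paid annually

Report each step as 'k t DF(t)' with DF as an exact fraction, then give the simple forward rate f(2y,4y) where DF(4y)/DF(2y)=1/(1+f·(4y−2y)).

step 1 [1y] swap r/1=419/9581: DF=(1 − 419/9581·(0))/(1+419/9581) = 9581/10000 ≈ 0.958100
step 2 [2y] zero: DF = P = 1833/2000 ≈ 0.916500
step 3 [3y] swap r/1=127/3067: DF=(1 − 127/3067·(0.958100+0.916500))/(1+127/3067) = 8857/10000 ≈ 0.885700
step 4 [4y] swap r/1=1608/35995: DF=(1 − 1608/35995·(0.958100+0.916500+0.885700))/(1+1608/35995) = 1049/1250 ≈ 0.839200

1 1 9581/10000
2 2 1833/2000
3 3 8857/10000
4 4 1049/1250
f(2y,4y) = ((1833/2000)/(1049/1250) − 1)/(2) = 773/16784 ≈ 4.6056%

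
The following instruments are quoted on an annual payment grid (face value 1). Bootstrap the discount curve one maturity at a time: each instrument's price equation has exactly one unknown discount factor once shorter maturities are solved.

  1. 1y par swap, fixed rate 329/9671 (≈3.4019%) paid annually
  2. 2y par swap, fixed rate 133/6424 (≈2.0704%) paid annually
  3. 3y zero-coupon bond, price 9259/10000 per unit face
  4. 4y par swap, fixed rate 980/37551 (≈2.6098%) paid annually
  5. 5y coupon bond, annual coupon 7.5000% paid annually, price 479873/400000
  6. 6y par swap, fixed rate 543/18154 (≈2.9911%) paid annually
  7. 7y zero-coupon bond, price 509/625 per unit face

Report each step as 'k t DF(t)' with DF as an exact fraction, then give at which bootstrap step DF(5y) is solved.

step 1 [1y] swap r/1=329/9671: DF=(1 − 329/9671·(0))/(1+329/9671) = 9671/10000 ≈ 0.967100
step 2 [2y] swap r/1=133/6424: DF=(1 − 133/6424·(0.967100))/(1+133/6424) = 9601/10000 ≈ 0.960100
step 3 [3y] zero: DF = P = 9259/10000 ≈ 0.925900
step 4 [4y] swap r/1=980/37551: DF=(1 − 980/37551·(0.967100+0.960100+0.925900))/(1+980/37551) = 451/500 ≈ 0.902000
step 5 [5y] bond c/1=3/40: DF=(479873/400000 − 3/40·(0.967100+0.960100+0.925900+0.902000))/(1+3/40) = 427/500 ≈ 0.854000
step 6 [6y] swap r/1=543/18154: DF=(1 − 543/18154·(0.967100+0.960100+0.925900+0.902000+0.854000))/(1+543/18154) = 8371/10000 ≈ 0.837100
step 7 [7y] zero: DF = P = 509/625 ≈ 0.814400

1 1 9671/10000
2 2 9601/10000
3 3 9259/10000
4 4 451/500
5 5 427/500
6 6 8371/10000
7 7 509/625
DF(5y) is solved at step 5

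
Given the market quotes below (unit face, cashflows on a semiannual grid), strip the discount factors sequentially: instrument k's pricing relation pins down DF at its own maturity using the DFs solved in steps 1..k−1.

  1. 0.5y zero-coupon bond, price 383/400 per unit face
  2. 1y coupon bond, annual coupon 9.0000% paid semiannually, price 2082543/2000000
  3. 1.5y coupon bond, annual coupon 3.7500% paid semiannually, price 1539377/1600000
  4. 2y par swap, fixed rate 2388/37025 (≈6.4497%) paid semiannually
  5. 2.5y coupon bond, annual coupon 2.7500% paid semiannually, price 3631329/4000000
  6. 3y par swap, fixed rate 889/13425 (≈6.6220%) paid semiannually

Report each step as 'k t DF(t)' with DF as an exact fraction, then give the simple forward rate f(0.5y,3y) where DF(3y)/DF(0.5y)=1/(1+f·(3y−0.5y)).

1 1/2 383/400
2 1 597/625
3 3/2 2273/2500
4 2 4403/5000
5 5/2 8453/10000
6 3 4111/5000
f(0.5y,3y) = ((383/400)/(4111/5000) − 1)/(5/2) = 1353/20555 ≈ 6.5823%

step 1 [0.5y] zero: DF = P = 383/400 ≈ 0.957500
step 2 [1y] bond c/2=9/200: DF=(2082543/2000000 − 9/200·(0.957500))/(1+9/200) = 597/625 ≈ 0.955200
step 3 [1.5y] bond c/2=3/160: DF=(1539377/1600000 − 3/160·(0.957500+0.955200))/(1+3/160) = 2273/2500 ≈ 0.909200
step 4 [2y] swap r/2=1194/37025: DF=(1 − 1194/37025·(0.957500+0.955200+0.909200))/(1+1194/37025) = 4403/5000 ≈ 0.880600
step 5 [2.5y] bond c/2=11/800: DF=(3631329/4000000 − 11/800·(0.957500+0.955200+0.909200+0.880600))/(1+11/800) = 8453/10000 ≈ 0.845300
step 6 [3y] swap r/2=889/26850: DF=(1 − 889/26850·(0.957500+0.955200+0.909200+0.880600+0.845300))/(1+889/26850) = 4111/5000 ≈ 0.822200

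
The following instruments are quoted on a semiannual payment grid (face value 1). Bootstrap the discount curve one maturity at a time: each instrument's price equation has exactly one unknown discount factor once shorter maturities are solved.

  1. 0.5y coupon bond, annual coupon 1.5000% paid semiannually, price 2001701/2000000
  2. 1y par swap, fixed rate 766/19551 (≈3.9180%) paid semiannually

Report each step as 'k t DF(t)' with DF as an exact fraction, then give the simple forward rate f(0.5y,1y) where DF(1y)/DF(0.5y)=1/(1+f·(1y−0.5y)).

1 1/2 4967/5000
2 1 9617/10000
f(0.5y,1y) = ((4967/5000)/(9617/10000) − 1)/(1/2) = 634/9617 ≈ 6.5925%

step 1 [0.5y] bond c/2=3/400: DF=(2001701/2000000 − 3/400·(0))/(1+3/400) = 4967/5000 ≈ 0.993400
step 2 [1y] swap r/2=383/19551: DF=(1 − 383/19551·(0.993400))/(1+383/19551) = 9617/10000 ≈ 0.961700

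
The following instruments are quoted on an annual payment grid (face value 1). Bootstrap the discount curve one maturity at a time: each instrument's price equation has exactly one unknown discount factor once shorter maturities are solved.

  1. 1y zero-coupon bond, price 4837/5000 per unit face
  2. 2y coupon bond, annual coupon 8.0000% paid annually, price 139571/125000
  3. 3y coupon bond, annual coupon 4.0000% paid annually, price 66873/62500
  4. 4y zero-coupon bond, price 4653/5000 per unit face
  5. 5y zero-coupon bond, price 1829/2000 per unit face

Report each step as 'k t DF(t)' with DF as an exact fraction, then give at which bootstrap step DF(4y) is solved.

step 1 [1y] zero: DF = P = 4837/5000 ≈ 0.967400
step 2 [2y] bond c/1=2/25: DF=(139571/125000 − 2/25·(0.967400))/(1+2/25) = 4811/5000 ≈ 0.962200
step 3 [3y] bond c/1=1/25: DF=(66873/62500 − 1/25·(0.967400+0.962200))/(1+1/25) = 4773/5000 ≈ 0.954600
step 4 [4y] zero: DF = P = 4653/5000 ≈ 0.930600
step 5 [5y] zero: DF = P = 1829/2000 ≈ 0.914500

1 1 4837/5000
2 2 4811/5000
3 3 4773/5000
4 4 4653/5000
5 5 1829/2000
DF(4y) is solved at step 4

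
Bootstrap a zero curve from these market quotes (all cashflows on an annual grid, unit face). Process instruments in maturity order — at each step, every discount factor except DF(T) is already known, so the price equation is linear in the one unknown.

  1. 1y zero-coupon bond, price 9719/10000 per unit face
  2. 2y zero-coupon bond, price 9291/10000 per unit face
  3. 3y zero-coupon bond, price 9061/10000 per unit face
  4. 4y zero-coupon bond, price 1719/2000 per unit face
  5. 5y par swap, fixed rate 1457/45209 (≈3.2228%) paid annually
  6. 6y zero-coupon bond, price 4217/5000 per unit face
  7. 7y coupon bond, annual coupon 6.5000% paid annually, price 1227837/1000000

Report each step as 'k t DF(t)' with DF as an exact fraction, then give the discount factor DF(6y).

1 1 9719/10000
2 2 9291/10000
3 3 9061/10000
4 4 1719/2000
5 5 8543/10000
6 6 4217/5000
7 7 1651/2000
DF(6y) = 4217/5000 ≈ 0.843400

step 1 [1y] zero: DF = P = 9719/10000 ≈ 0.971900
step 2 [2y] zero: DF = P = 9291/10000 ≈ 0.929100
step 3 [3y] zero: DF = P = 9061/10000 ≈ 0.906100
step 4 [4y] zero: DF = P = 1719/2000 ≈ 0.859500
step 5 [5y] swap r/1=1457/45209: DF=(1 − 1457/45209·(0.971900+0.929100+0.906100+0.859500))/(1+1457/45209) = 8543/10000 ≈ 0.854300
step 6 [6y] zero: DF = P = 4217/5000 ≈ 0.843400
step 7 [7y] bond c/1=13/200: DF=(1227837/1000000 − 13/200·(0.971900+0.929100+0.906100+0.859500+0.854300+0.843400))/(1+13/200) = 1651/2000 ≈ 0.825500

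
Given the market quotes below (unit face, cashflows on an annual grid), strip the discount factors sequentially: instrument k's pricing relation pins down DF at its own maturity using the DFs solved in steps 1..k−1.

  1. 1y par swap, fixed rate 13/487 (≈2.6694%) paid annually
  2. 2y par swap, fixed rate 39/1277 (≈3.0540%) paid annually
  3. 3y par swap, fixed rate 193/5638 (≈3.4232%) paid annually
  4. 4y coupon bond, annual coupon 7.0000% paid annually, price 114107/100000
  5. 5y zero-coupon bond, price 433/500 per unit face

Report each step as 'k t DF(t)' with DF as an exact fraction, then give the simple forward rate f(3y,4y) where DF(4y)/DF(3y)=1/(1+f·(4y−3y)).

step 1 [1y] swap r/1=13/487: DF=(1 − 13/487·(0))/(1+13/487) = 487/500 ≈ 0.974000
step 2 [2y] swap r/1=39/1277: DF=(1 − 39/1277·(0.974000))/(1+39/1277) = 1883/2000 ≈ 0.941500
step 3 [3y] swap r/1=193/5638: DF=(1 − 193/5638·(0.974000+0.941500))/(1+193/5638) = 1807/2000 ≈ 0.903500
step 4 [4y] bond c/1=7/100: DF=(114107/100000 − 7/100·(0.974000+0.941500+0.903500))/(1+7/100) = 441/500 ≈ 0.882000
step 5 [5y] zero: DF = P = 433/500 ≈ 0.866000

1 1 487/500
2 2 1883/2000
3 3 1807/2000
4 4 441/500
5 5 433/500
f(3y,4y) = ((1807/2000)/(441/500) − 1)/(1) = 43/1764 ≈ 2.4376%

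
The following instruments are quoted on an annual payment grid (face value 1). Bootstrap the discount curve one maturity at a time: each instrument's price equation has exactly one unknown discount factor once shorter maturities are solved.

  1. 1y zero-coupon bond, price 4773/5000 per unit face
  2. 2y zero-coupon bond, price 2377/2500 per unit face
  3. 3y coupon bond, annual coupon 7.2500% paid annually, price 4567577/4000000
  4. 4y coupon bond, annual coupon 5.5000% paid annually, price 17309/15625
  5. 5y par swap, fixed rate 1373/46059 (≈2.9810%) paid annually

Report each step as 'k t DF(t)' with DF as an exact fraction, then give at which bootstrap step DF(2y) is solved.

step 1 [1y] zero: DF = P = 4773/5000 ≈ 0.954600
step 2 [2y] zero: DF = P = 2377/2500 ≈ 0.950800
step 3 [3y] bond c/1=29/400: DF=(4567577/4000000 − 29/400·(0.954600+0.950800))/(1+29/400) = 9359/10000 ≈ 0.935900
step 4 [4y] bond c/1=11/200: DF=(17309/15625 − 11/200·(0.954600+0.950800+0.935900))/(1+11/200) = 9019/10000 ≈ 0.901900
step 5 [5y] swap r/1=1373/46059: DF=(1 − 1373/46059·(0.954600+0.950800+0.935900+0.901900))/(1+1373/46059) = 8627/10000 ≈ 0.862700

1 1 4773/5000
2 2 2377/2500
3 3 9359/10000
4 4 9019/10000
5 5 8627/10000
DF(2y) is solved at step 2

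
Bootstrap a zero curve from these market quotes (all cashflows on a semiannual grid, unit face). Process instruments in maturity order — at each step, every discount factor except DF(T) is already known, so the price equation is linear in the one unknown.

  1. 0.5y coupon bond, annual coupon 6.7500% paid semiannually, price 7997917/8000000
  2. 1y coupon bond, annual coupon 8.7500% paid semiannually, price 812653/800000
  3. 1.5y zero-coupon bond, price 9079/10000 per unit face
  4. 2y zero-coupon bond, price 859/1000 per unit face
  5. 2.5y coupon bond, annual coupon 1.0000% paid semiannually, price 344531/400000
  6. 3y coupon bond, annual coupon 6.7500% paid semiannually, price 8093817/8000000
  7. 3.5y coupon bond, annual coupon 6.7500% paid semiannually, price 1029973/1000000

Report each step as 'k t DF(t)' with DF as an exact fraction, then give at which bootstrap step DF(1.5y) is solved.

step 1 [0.5y] bond c/2=27/800: DF=(7997917/8000000 − 27/800·(0))/(1+27/800) = 9671/10000 ≈ 0.967100
step 2 [1y] bond c/2=7/160: DF=(812653/800000 − 7/160·(0.967100))/(1+7/160) = 9327/10000 ≈ 0.932700
step 3 [1.5y] zero: DF = P = 9079/10000 ≈ 0.907900
step 4 [2y] zero: DF = P = 859/1000 ≈ 0.859000
step 5 [2.5y] bond c/2=1/200: DF=(344531/400000 − 1/200·(0.967100+0.932700+0.907900+0.859000))/(1+1/200) = 2097/2500 ≈ 0.838800
step 6 [3y] bond c/2=27/800: DF=(8093817/8000000 − 27/800·(0.967100+0.932700+0.907900+0.859000+0.838800))/(1+27/800) = 2079/2500 ≈ 0.831600
step 7 [3.5y] bond c/2=27/800: DF=(1029973/1000000 − 27/800·(0.967100+0.932700+0.907900+0.859000+0.838800+0.831600))/(1+27/800) = 8221/10000 ≈ 0.822100

1 1/2 9671/10000
2 1 9327/10000
3 3/2 9079/10000
4 2 859/1000
5 5/2 2097/2500
6 3 2079/2500
7 7/2 8221/10000
DF(1.5y) is solved at step 3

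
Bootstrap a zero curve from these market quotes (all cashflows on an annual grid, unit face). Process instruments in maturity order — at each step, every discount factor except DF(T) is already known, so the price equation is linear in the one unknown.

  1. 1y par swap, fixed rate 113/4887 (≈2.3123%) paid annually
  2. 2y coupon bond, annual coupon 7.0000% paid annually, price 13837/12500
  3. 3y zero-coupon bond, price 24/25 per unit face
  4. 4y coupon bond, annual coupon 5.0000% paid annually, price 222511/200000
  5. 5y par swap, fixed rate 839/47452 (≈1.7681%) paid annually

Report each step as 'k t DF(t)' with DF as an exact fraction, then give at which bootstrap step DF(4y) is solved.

step 1 [1y] swap r/1=113/4887: DF=(1 − 113/4887·(0))/(1+113/4887) = 4887/5000 ≈ 0.977400
step 2 [2y] bond c/1=7/100: DF=(13837/12500 − 7/100·(0.977400))/(1+7/100) = 4853/5000 ≈ 0.970600
step 3 [3y] zero: DF = P = 24/25 ≈ 0.960000
step 4 [4y] bond c/1=1/20: DF=(222511/200000 − 1/20·(0.977400+0.970600+0.960000))/(1+1/20) = 9211/10000 ≈ 0.921100
step 5 [5y] swap r/1=839/47452: DF=(1 − 839/47452·(0.977400+0.970600+0.960000+0.921100))/(1+839/47452) = 9161/10000 ≈ 0.916100

1 1 4887/5000
2 2 4853/5000
3 3 24/25
4 4 9211/10000
5 5 9161/10000
DF(4y) is solved at step 4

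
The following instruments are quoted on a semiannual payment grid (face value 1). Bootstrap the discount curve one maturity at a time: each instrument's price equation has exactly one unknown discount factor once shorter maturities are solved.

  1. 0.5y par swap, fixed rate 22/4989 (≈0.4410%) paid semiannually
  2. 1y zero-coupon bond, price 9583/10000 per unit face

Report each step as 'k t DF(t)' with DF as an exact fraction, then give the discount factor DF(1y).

1 1/2 4989/5000
2 1 9583/10000
DF(1y) = 9583/10000 ≈ 0.958300

step 1 [0.5y] swap r/2=11/4989: DF=(1 − 11/4989·(0))/(1+11/4989) = 4989/5000 ≈ 0.997800
step 2 [1y] zero: DF = P = 9583/10000 ≈ 0.958300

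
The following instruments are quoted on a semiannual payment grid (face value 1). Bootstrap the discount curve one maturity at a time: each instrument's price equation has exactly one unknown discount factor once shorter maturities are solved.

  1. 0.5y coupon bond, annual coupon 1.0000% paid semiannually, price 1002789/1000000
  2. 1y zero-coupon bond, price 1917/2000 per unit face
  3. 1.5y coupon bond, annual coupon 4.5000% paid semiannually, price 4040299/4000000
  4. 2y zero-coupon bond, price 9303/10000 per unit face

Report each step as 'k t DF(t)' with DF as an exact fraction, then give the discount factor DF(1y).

1 1/2 4989/5000
2 1 1917/2000
3 3/2 1181/1250
4 2 9303/10000
DF(1y) = 1917/2000 ≈ 0.958500

step 1 [0.5y] bond c/2=1/200: DF=(1002789/1000000 − 1/200·(0))/(1+1/200) = 4989/5000 ≈ 0.997800
step 2 [1y] zero: DF = P = 1917/2000 ≈ 0.958500
step 3 [1.5y] bond c/2=9/400: DF=(4040299/4000000 − 9/400·(0.997800+0.958500))/(1+9/400) = 1181/1250 ≈ 0.944800
step 4 [2y] zero: DF = P = 9303/10000 ≈ 0.930300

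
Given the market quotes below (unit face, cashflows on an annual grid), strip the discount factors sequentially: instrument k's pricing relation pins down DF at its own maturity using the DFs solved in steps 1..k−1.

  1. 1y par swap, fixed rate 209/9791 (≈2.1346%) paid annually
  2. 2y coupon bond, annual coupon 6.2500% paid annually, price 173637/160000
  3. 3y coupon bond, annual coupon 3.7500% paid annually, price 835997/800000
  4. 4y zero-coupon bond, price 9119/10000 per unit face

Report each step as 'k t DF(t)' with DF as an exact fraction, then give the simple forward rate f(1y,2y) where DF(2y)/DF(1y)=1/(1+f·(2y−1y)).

1 1 9791/10000
2 2 4819/5000
3 3 937/1000
4 4 9119/10000
f(1y,2y) = ((9791/10000)/(4819/5000) − 1)/(1) = 153/9638 ≈ 1.5875%

step 1 [1y] swap r/1=209/9791: DF=(1 − 209/9791·(0))/(1+209/9791) = 9791/10000 ≈ 0.979100
step 2 [2y] bond c/1=1/16: DF=(173637/160000 − 1/16·(0.979100))/(1+1/16) = 4819/5000 ≈ 0.963800
step 3 [3y] bond c/1=3/80: DF=(835997/800000 − 3/80·(0.979100+0.963800))/(1+3/80) = 937/1000 ≈ 0.937000
step 4 [4y] zero: DF = P = 9119/10000 ≈ 0.911900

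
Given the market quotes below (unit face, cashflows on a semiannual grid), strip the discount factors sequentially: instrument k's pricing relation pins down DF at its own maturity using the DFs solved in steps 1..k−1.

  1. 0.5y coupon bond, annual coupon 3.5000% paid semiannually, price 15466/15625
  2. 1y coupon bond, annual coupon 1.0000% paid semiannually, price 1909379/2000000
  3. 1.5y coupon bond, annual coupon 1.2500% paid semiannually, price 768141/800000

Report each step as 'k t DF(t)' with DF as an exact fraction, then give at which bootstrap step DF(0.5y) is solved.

step 1 [0.5y] bond c/2=7/400: DF=(15466/15625 − 7/400·(0))/(1+7/400) = 608/625 ≈ 0.972800
step 2 [1y] bond c/2=1/200: DF=(1909379/2000000 − 1/200·(0.972800))/(1+1/200) = 9451/10000 ≈ 0.945100
step 3 [1.5y] bond c/2=1/160: DF=(768141/800000 − 1/160·(0.972800+0.945100))/(1+1/160) = 9423/10000 ≈ 0.942300

1 1/2 608/625
2 1 9451/10000
3 3/2 9423/10000
DF(0.5y) is solved at step 1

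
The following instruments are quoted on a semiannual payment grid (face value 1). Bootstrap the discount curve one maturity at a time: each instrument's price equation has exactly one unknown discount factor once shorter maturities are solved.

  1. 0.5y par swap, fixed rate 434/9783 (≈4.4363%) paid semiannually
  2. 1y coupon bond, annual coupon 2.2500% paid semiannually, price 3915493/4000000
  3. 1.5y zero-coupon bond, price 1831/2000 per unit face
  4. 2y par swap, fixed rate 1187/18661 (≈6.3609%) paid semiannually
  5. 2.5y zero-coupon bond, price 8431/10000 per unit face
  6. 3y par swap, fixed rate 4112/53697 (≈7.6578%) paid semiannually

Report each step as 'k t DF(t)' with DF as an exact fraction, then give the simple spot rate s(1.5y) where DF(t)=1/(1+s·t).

1 1/2 9783/10000
2 1 9571/10000
3 3/2 1831/2000
4 2 8813/10000
5 5/2 8431/10000
6 3 993/1250
s(1.5y) = (1/(1831/2000) − 1)/(3/2) = 338/5493 ≈ 6.1533%

step 1 [0.5y] swap r/2=217/9783: DF=(1 − 217/9783·(0))/(1+217/9783) = 9783/10000 ≈ 0.978300
step 2 [1y] bond c/2=9/800: DF=(3915493/4000000 − 9/800·(0.978300))/(1+9/800) = 9571/10000 ≈ 0.957100
step 3 [1.5y] zero: DF = P = 1831/2000 ≈ 0.915500
step 4 [2y] swap r/2=1187/37322: DF=(1 − 1187/37322·(0.978300+0.957100+0.915500))/(1+1187/37322) = 8813/10000 ≈ 0.881300
step 5 [2.5y] zero: DF = P = 8431/10000 ≈ 0.843100
step 6 [3y] swap r/2=2056/53697: DF=(1 − 2056/53697·(0.978300+0.957100+0.915500+0.881300+0.843100))/(1+2056/53697) = 993/1250 ≈ 0.794400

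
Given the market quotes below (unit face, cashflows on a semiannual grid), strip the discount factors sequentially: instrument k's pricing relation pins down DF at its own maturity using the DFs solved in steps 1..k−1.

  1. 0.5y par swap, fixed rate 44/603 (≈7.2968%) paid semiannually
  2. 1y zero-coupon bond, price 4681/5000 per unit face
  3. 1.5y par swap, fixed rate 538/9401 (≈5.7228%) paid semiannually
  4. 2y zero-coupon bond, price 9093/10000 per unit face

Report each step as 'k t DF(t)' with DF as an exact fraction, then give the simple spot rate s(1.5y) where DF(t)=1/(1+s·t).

1 1/2 603/625
2 1 4681/5000
3 3/2 9193/10000
4 2 9093/10000
s(1.5y) = (1/(9193/10000) − 1)/(3/2) = 538/9193 ≈ 5.8523%

step 1 [0.5y] swap r/2=22/603: DF=(1 − 22/603·(0))/(1+22/603) = 603/625 ≈ 0.964800
step 2 [1y] zero: DF = P = 4681/5000 ≈ 0.936200
step 3 [1.5y] swap r/2=269/9401: DF=(1 − 269/9401·(0.964800+0.936200))/(1+269/9401) = 9193/10000 ≈ 0.919300
step 4 [2y] zero: DF = P = 9093/10000 ≈ 0.909300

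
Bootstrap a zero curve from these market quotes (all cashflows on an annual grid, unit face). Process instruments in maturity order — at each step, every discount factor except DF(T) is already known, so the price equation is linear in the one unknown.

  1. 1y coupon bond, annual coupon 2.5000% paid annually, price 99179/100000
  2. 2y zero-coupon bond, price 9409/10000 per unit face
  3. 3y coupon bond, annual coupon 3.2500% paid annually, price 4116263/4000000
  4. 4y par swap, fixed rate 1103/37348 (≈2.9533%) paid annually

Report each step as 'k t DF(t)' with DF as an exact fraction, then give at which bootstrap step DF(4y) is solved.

1 1 2419/2500
2 2 9409/10000
3 3 4683/5000
4 4 8897/10000
DF(4y) is solved at step 4

step 1 [1y] bond c/1=1/40: DF=(99179/100000 − 1/40·(0))/(1+1/40) = 2419/2500 ≈ 0.967600
step 2 [2y] zero: DF = P = 9409/10000 ≈ 0.940900
step 3 [3y] bond c/1=13/400: DF=(4116263/4000000 − 13/400·(0.967600+0.940900))/(1+13/400) = 4683/5000 ≈ 0.936600
step 4 [4y] swap r/1=1103/37348: DF=(1 − 1103/37348·(0.967600+0.940900+0.936600))/(1+1103/37348) = 8897/10000 ≈ 0.889700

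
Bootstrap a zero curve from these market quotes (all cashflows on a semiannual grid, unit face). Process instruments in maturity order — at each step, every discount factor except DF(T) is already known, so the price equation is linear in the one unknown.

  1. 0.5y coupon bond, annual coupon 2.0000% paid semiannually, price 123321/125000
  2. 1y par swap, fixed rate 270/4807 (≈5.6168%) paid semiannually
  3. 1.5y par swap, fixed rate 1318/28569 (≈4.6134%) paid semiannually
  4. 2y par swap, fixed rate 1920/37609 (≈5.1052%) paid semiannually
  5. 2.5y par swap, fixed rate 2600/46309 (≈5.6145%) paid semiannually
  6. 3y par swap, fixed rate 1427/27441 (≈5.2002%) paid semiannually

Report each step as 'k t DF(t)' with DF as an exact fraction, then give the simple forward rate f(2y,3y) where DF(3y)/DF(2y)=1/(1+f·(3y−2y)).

step 1 [0.5y] bond c/2=1/100: DF=(123321/125000 − 1/100·(0))/(1+1/100) = 1221/1250 ≈ 0.976800
step 2 [1y] swap r/2=135/4807: DF=(1 − 135/4807·(0.976800))/(1+135/4807) = 473/500 ≈ 0.946000
step 3 [1.5y] swap r/2=659/28569: DF=(1 − 659/28569·(0.976800+0.946000))/(1+659/28569) = 9341/10000 ≈ 0.934100
step 4 [2y] swap r/2=960/37609: DF=(1 − 960/37609·(0.976800+0.946000+0.934100))/(1+960/37609) = 113/125 ≈ 0.904000
step 5 [2.5y] swap r/2=1300/46309: DF=(1 − 1300/46309·(0.976800+0.946000+0.934100+0.904000))/(1+1300/46309) = 87/100 ≈ 0.870000
step 6 [3y] swap r/2=1427/54882: DF=(1 − 1427/54882·(0.976800+0.946000+0.934100+0.904000+0.870000))/(1+1427/54882) = 8573/10000 ≈ 0.857300

1 1/2 1221/1250
2 1 473/500
3 3/2 9341/10000
4 2 113/125
5 5/2 87/100
6 3 8573/10000
f(2y,3y) = ((113/125)/(8573/10000) − 1)/(1) = 467/8573 ≈ 5.4473%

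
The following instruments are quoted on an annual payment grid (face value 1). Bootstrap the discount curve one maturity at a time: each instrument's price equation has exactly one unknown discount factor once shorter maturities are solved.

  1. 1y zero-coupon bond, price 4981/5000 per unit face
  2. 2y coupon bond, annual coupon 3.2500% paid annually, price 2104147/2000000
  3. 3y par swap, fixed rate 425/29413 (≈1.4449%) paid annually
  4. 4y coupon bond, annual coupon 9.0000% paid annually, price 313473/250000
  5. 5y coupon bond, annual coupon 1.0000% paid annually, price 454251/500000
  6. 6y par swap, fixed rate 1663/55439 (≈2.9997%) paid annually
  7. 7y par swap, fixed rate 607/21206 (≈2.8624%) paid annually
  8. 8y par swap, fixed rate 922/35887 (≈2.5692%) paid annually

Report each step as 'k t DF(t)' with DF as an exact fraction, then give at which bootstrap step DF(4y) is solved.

1 1 4981/5000
2 2 2469/2500
3 3 383/400
4 4 363/400
5 5 4307/5000
6 6 8337/10000
7 7 8179/10000
8 8 2039/2500
DF(4y) is solved at step 4

step 1 [1y] zero: DF = P = 4981/5000 ≈ 0.996200
step 2 [2y] bond c/1=13/400: DF=(2104147/2000000 − 13/400·(0.996200))/(1+13/400) = 2469/2500 ≈ 0.987600
step 3 [3y] swap r/1=425/29413: DF=(1 − 425/29413·(0.996200+0.987600))/(1+425/29413) = 383/400 ≈ 0.957500
step 4 [4y] bond c/1=9/100: DF=(313473/250000 − 9/100·(0.996200+0.987600+0.957500))/(1+9/100) = 363/400 ≈ 0.907500
step 5 [5y] bond c/1=1/100: DF=(454251/500000 − 1/100·(0.996200+0.987600+0.957500+0.907500))/(1+1/100) = 4307/5000 ≈ 0.861400
step 6 [6y] swap r/1=1663/55439: DF=(1 − 1663/55439·(0.996200+0.987600+0.957500+0.907500+0.861400))/(1+1663/55439) = 8337/10000 ≈ 0.833700
step 7 [7y] swap r/1=607/21206: DF=(1 − 607/21206·(0.996200+0.987600+0.957500+0.907500+0.861400+0.833700))/(1+607/21206) = 8179/10000 ≈ 0.817900
step 8 [8y] swap r/1=922/35887: DF=(1 − 922/35887·(0.996200+0.987600+0.957500+0.907500+0.861400+0.833700+0.817900))/(1+922/35887) = 2039/2500 ≈ 0.815600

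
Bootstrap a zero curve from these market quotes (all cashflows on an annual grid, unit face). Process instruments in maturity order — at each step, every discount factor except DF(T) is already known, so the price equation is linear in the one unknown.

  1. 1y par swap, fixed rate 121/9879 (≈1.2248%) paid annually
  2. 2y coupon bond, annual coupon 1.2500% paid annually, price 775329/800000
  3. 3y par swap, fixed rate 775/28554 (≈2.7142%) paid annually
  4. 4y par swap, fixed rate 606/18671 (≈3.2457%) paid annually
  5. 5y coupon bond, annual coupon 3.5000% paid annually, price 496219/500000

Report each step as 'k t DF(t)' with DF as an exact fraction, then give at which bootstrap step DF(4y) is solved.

step 1 [1y] swap r/1=121/9879: DF=(1 − 121/9879·(0))/(1+121/9879) = 9879/10000 ≈ 0.987900
step 2 [2y] bond c/1=1/80: DF=(775329/800000 − 1/80·(0.987900))/(1+1/80) = 189/200 ≈ 0.945000
step 3 [3y] swap r/1=775/28554: DF=(1 − 775/28554·(0.987900+0.945000))/(1+775/28554) = 369/400 ≈ 0.922500
step 4 [4y] swap r/1=606/18671: DF=(1 − 606/18671·(0.987900+0.945000+0.922500))/(1+606/18671) = 2197/2500 ≈ 0.878800
step 5 [5y] bond c/1=7/200: DF=(496219/500000 − 7/200·(0.987900+0.945000+0.922500+0.878800))/(1+7/200) = 4163/5000 ≈ 0.832600

1 1 9879/10000
2 2 189/200
3 3 369/400
4 4 2197/2500
5 5 4163/5000
DF(4y) is solved at step 4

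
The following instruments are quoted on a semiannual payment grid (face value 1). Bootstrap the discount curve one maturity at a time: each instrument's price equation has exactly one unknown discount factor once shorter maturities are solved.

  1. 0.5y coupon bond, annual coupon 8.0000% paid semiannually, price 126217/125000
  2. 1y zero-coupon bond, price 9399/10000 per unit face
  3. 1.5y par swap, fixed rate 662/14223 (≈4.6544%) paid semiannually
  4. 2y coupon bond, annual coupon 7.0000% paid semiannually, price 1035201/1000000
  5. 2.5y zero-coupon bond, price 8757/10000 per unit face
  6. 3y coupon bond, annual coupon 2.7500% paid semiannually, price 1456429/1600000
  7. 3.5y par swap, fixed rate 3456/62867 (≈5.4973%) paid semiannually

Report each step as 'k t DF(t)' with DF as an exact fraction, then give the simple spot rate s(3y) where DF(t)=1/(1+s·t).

step 1 [0.5y] bond c/2=1/25: DF=(126217/125000 − 1/25·(0))/(1+1/25) = 9709/10000 ≈ 0.970900
step 2 [1y] zero: DF = P = 9399/10000 ≈ 0.939900
step 3 [1.5y] swap r/2=331/14223: DF=(1 − 331/14223·(0.970900+0.939900))/(1+331/14223) = 4669/5000 ≈ 0.933800
step 4 [2y] bond c/2=7/200: DF=(1035201/1000000 − 7/200·(0.970900+0.939900+0.933800))/(1+7/200) = 113/125 ≈ 0.904000
step 5 [2.5y] zero: DF = P = 8757/10000 ≈ 0.875700
step 6 [3y] bond c/2=11/800: DF=(1456429/1600000 − 11/800·(0.970900+0.939900+0.933800+0.904000+0.875700))/(1+11/800) = 522/625 ≈ 0.835200
step 7 [3.5y] swap r/2=1728/62867: DF=(1 − 1728/62867·(0.970900+0.939900+0.933800+0.904000+0.875700+0.835200))/(1+1728/62867) = 517/625 ≈ 0.827200

1 1/2 9709/10000
2 1 9399/10000
3 3/2 4669/5000
4 2 113/125
5 5/2 8757/10000
6 3 522/625
7 7/2 517/625
s(3y) = (1/(522/625) − 1)/(3) = 103/1566 ≈ 6.5773%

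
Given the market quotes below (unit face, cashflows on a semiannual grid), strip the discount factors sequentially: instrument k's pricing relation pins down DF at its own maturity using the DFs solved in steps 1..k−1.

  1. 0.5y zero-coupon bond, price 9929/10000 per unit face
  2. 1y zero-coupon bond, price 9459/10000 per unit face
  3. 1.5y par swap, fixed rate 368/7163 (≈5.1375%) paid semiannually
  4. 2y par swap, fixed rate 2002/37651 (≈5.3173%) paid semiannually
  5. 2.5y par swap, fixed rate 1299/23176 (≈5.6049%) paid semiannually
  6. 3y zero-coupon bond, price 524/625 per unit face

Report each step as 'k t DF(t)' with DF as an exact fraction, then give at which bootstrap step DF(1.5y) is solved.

step 1 [0.5y] zero: DF = P = 9929/10000 ≈ 0.992900
step 2 [1y] zero: DF = P = 9459/10000 ≈ 0.945900
step 3 [1.5y] swap r/2=184/7163: DF=(1 − 184/7163·(0.992900+0.945900))/(1+184/7163) = 579/625 ≈ 0.926400
step 4 [2y] swap r/2=1001/37651: DF=(1 − 1001/37651·(0.992900+0.945900+0.926400))/(1+1001/37651) = 8999/10000 ≈ 0.899900
step 5 [2.5y] swap r/2=1299/46352: DF=(1 − 1299/46352·(0.992900+0.945900+0.926400+0.899900))/(1+1299/46352) = 8701/10000 ≈ 0.870100
step 6 [3y] zero: DF = P = 524/625 ≈ 0.838400

1 1/2 9929/10000
2 1 9459/10000
3 3/2 579/625
4 2 8999/10000
5 5/2 8701/10000
6 3 524/625
DF(1.5y) is solved at step 3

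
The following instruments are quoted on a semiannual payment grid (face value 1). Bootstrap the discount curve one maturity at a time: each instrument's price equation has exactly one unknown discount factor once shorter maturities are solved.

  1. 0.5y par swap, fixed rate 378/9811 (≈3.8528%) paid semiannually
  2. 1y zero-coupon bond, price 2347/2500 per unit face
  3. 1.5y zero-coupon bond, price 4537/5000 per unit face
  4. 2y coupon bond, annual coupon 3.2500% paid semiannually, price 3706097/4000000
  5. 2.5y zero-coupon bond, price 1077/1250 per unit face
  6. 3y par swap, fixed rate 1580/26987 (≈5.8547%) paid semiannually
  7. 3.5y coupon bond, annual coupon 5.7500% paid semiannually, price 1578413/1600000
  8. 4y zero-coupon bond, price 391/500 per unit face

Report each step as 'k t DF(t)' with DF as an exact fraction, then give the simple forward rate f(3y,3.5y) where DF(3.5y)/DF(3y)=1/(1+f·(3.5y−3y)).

1 1/2 9811/10000
2 1 2347/2500
3 3/2 4537/5000
4 2 1733/2000
5 5/2 1077/1250
6 3 421/500
7 7/2 8081/10000
8 4 391/500
f(3y,3.5y) = ((421/500)/(8081/10000) − 1)/(1/2) = 678/8081 ≈ 8.3901%

step 1 [0.5y] swap r/2=189/9811: DF=(1 − 189/9811·(0))/(1+189/9811) = 9811/10000 ≈ 0.981100
step 2 [1y] zero: DF = P = 2347/2500 ≈ 0.938800
step 3 [1.5y] zero: DF = P = 4537/5000 ≈ 0.907400
step 4 [2y] bond c/2=13/800: DF=(3706097/4000000 − 13/800·(0.981100+0.938800+0.907400))/(1+13/800) = 1733/2000 ≈ 0.866500
step 5 [2.5y] zero: DF = P = 1077/1250 ≈ 0.861600
step 6 [3y] swap r/2=790/26987: DF=(1 − 790/26987·(0.981100+0.938800+0.907400+0.866500+0.861600))/(1+790/26987) = 421/500 ≈ 0.842000
step 7 [3.5y] bond c/2=23/800: DF=(1578413/1600000 − 23/800·(0.981100+0.938800+0.907400+0.866500+0.861600+0.842000))/(1+23/800) = 8081/10000 ≈ 0.808100
step 8 [4y] zero: DF = P = 391/500 ≈ 0.782000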